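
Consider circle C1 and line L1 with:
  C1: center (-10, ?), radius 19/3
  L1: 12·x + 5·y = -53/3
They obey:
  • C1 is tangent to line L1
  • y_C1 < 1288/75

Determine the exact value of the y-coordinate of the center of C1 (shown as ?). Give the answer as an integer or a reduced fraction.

4

1. [C1‖L1]  y_C1² − (614/15)y_C1 + 2216/15 = 0  ⇒  y_C1 = 4 or 554/15
2. given y_C1 < 1288/75: keep 4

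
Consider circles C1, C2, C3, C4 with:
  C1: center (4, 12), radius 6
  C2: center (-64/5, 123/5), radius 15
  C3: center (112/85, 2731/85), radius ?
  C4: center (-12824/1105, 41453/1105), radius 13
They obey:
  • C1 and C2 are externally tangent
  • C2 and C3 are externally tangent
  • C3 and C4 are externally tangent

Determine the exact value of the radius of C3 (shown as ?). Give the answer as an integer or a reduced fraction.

1

1. [ext C2·C3]  r_C3² + 30r_C3 − 31 = 0  ⇒  r_C3 = 1 (r>0 drops 1)
2. [ext C3·C4]  r_C3² + 26r_C3 − 27 = 0  ⇒  r_C3 = 1 (r>0 drops 1)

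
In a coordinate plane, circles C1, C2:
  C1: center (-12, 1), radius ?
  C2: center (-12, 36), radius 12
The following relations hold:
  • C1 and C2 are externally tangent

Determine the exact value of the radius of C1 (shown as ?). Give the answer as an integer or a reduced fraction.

1. [ext C1·C2]  r_C1² + 24r_C1 − 1081 = 0  ⇒  r_C1 = 23 (r>0 drops 1)

23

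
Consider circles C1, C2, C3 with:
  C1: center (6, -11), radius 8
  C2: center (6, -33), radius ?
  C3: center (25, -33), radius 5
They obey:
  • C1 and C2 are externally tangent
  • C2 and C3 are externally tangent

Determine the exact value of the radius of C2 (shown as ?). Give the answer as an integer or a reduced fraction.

14

1. [ext C1·C2]  r_C2² + 16r_C2 − 420 = 0  ⇒  r_C2 = 14 (r>0 drops 1)
2. [ext C2·C3]  r_C2² + 10r_C2 − 336 = 0  ⇒  r_C2 = 14 (r>0 drops 1)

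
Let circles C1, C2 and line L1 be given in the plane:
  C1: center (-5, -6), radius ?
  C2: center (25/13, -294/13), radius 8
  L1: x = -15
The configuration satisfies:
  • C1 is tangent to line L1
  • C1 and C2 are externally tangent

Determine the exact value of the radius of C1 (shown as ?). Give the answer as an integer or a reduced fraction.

10

1. [C1‖L1]  r_C1² − 100 = 0  ⇒  r_C1 = 10 (r>0 drops 1)
2. [ext C1·C2]  r_C1² + 16r_C1 − 260 = 0  ⇒  r_C1 = 10 (r>0 drops 1)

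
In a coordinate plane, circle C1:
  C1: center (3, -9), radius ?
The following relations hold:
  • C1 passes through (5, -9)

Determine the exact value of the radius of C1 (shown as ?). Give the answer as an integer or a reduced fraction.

2

1. [C1∋P]  r_C1² − 4 = 0  ⇒  r_C1 = 2 (r>0 drops 1)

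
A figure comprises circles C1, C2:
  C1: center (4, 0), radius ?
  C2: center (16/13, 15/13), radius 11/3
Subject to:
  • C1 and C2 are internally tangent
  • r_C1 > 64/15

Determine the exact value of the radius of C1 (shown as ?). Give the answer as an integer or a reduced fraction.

20/3

1. [int C1,C2]  r_C1² − (22/3)r_C1 + 40/9 = 0  ⇒  r_C1 = 2/3 or 20/3
2. given r_C1 > 64/15: keep 20/3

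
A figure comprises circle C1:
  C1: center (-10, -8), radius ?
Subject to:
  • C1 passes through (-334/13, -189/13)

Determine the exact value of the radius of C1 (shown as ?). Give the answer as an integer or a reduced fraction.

17

1. [C1∋P]  r_C1² − 289 = 0  ⇒  r_C1 = 17 (r>0 drops 1)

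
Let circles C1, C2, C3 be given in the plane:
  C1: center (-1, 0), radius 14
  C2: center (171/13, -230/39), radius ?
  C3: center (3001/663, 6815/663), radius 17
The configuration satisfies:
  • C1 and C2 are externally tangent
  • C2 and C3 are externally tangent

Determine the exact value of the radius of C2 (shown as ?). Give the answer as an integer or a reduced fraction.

1. [ext C1·C2]  r_C2² + 28r_C2 − 352/9 = 0  ⇒  r_C2 = 4/3 (r>0 drops 1)
2. [ext C2·C3]  r_C2² + 34r_C2 − 424/9 = 0  ⇒  r_C2 = 4/3 (r>0 drops 1)

4/3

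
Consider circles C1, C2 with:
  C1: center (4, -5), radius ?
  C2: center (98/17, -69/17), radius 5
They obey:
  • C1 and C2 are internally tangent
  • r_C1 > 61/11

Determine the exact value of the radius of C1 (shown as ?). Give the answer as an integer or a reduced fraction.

1. [int C1,C2]  r_C1² − 10r_C1 + 21 = 0  ⇒  r_C1 = 3 or 7
2. given r_C1 > 61/11: keep 7

7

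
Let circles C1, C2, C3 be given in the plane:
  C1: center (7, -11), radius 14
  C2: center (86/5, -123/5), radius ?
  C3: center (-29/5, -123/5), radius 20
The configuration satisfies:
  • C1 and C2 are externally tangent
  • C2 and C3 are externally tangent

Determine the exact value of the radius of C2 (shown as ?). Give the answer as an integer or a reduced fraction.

3

1. [ext C1·C2]  r_C2² + 28r_C2 − 93 = 0  ⇒  r_C2 = 3 (r>0 drops 1)
2. [ext C2·C3]  r_C2² + 40r_C2 − 129 = 0  ⇒  r_C2 = 3 (r>0 drops 1)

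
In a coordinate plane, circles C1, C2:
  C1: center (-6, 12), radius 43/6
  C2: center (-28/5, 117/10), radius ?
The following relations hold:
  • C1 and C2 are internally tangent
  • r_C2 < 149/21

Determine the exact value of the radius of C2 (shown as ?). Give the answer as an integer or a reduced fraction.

1. [int C1,C2]  r_C2² − (43/3)r_C2 + 460/9 = 0  ⇒  r_C2 = 20/3 or 23/3
2. given r_C2 < 149/21: keep 20/3

20/3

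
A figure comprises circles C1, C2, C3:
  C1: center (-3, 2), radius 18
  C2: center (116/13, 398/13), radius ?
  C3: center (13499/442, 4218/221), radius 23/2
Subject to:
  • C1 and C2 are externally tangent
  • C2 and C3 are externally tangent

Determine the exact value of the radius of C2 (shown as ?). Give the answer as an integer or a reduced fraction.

13

1. [ext C1·C2]  r_C2² + 36r_C2 − 637 = 0  ⇒  r_C2 = 13 (r>0 drops 1)
2. [ext C2·C3]  r_C2² + 23r_C2 − 468 = 0  ⇒  r_C2 = 13 (r>0 drops 1)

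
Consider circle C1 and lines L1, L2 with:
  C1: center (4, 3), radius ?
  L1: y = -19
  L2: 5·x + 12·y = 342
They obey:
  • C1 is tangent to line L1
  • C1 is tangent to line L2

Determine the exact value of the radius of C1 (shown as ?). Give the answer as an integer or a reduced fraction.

22

1. [C1‖L1]  r_C1² − 484 = 0  ⇒  r_C1 = 22 (r>0 drops 1)
2. [C1‖L2]  r_C1² − 484 = 0  ⇒  r_C1 = 22 (r>0 drops 1)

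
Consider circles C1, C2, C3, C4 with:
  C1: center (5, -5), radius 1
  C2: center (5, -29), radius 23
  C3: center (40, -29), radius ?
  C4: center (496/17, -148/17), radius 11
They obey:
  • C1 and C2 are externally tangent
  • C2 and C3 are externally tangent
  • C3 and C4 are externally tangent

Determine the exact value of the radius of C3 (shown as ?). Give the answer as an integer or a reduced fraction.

12

1. [ext C2·C3]  r_C3² + 46r_C3 − 696 = 0  ⇒  r_C3 = 12 (r>0 drops 1)
2. [ext C3·C4]  r_C3² + 22r_C3 − 408 = 0  ⇒  r_C3 = 12 (r>0 drops 1)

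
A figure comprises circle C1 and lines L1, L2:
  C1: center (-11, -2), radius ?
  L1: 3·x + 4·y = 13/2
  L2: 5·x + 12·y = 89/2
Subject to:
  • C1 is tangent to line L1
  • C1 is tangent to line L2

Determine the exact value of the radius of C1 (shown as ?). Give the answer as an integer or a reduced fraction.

1. [C1‖L1]  r_C1² − 361/4 = 0  ⇒  r_C1 = 19/2 (r>0 drops 1)
2. [C1‖L2]  r_C1² − 361/4 = 0  ⇒  r_C1 = 19/2 (r>0 drops 1)

19/2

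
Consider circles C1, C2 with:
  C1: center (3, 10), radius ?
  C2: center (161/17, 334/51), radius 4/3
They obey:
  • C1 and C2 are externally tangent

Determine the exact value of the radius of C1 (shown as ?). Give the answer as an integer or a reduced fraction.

6

1. [ext C1·C2]  r_C1² + (8/3)r_C1 − 52 = 0  ⇒  r_C1 = 6 (r>0 drops 1)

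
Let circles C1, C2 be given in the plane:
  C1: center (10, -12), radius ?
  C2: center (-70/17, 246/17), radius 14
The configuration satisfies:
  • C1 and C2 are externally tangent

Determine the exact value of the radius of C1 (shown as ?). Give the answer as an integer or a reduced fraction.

1. [ext C1·C2]  r_C1² + 28r_C1 − 704 = 0  ⇒  r_C1 = 16 (r>0 drops 1)

16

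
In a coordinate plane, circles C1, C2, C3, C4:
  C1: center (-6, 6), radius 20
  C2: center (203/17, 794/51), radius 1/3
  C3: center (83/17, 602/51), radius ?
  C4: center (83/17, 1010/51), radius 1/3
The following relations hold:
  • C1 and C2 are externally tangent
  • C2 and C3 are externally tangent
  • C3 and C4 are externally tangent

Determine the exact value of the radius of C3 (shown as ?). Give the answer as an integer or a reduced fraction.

1. [ext C2·C3]  r_C3² + (2/3)r_C3 − 575/9 = 0  ⇒  r_C3 = 23/3 (r>0 drops 1)
2. [ext C3·C4]  r_C3² + (2/3)r_C3 − 575/9 = 0  ⇒  r_C3 = 23/3 (r>0 drops 1)

23/3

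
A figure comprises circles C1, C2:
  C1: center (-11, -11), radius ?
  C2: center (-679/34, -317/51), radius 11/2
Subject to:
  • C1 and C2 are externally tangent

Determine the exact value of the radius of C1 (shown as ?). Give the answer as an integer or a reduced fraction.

1. [ext C1·C2]  r_C1² + 11r_C1 − 658/9 = 0  ⇒  r_C1 = 14/3 (r>0 drops 1)

14/3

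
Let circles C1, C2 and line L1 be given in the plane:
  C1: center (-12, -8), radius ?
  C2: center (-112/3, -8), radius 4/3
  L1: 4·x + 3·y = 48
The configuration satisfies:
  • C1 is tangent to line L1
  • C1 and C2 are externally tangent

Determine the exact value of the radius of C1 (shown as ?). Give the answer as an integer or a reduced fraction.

24

1. [C1‖L1]  r_C1² − 576 = 0  ⇒  r_C1 = 24 (r>0 drops 1)
2. [ext C1·C2]  r_C1² + (8/3)r_C1 − 640 = 0  ⇒  r_C1 = 24 (r>0 drops 1)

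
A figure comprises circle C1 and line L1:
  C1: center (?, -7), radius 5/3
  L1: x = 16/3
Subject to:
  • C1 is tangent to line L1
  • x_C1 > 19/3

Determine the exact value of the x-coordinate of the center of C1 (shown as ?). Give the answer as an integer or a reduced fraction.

7

1. [C1‖L1]  x_C1² − (32/3)x_C1 + 77/3 = 0  ⇒  x_C1 = 11/3 or 7
2. given x_C1 > 19/3: keep 7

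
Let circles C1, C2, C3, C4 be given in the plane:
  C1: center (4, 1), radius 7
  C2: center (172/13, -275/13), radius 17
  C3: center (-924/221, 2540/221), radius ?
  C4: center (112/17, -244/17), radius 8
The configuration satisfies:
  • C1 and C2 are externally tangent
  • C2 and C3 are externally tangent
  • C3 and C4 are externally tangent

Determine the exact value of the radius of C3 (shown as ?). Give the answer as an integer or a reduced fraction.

20

1. [ext C2·C3]  r_C3² + 34r_C3 − 1080 = 0  ⇒  r_C3 = 20 (r>0 drops 1)
2. [ext C3·C4]  r_C3² + 16r_C3 − 720 = 0  ⇒  r_C3 = 20 (r>0 drops 1)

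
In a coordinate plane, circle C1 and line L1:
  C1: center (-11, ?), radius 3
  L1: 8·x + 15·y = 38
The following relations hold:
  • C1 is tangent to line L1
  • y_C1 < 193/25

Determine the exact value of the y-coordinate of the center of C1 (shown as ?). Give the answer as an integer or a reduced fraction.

5

1. [C1‖L1]  y_C1² − (84/5)y_C1 + 59 = 0  ⇒  y_C1 = 5 or 59/5
2. given y_C1 < 193/25: keep 5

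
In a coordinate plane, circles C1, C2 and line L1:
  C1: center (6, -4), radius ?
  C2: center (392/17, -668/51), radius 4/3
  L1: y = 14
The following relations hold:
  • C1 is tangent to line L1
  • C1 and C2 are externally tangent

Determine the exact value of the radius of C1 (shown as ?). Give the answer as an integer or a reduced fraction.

18

1. [C1‖L1]  r_C1² − 324 = 0  ⇒  r_C1 = 18 (r>0 drops 1)
2. [ext C1·C2]  r_C1² + (8/3)r_C1 − 372 = 0  ⇒  r_C1 = 18 (r>0 drops 1)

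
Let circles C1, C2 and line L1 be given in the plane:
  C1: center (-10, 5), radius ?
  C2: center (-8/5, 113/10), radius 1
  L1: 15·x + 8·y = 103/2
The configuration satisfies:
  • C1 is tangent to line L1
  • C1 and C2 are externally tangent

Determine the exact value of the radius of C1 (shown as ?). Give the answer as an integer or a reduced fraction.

19/2

1. [C1‖L1]  r_C1² − 361/4 = 0  ⇒  r_C1 = 19/2 (r>0 drops 1)
2. [ext C1·C2]  r_C1² + 2r_C1 − 437/4 = 0  ⇒  r_C1 = 19/2 (r>0 drops 1)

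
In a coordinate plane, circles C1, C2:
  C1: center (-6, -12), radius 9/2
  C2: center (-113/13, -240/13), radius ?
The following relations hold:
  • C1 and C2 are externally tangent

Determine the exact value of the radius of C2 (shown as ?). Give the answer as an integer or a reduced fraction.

1. [ext C1·C2]  r_C2² + 9r_C2 − 115/4 = 0  ⇒  r_C2 = 5/2 (r>0 drops 1)

5/2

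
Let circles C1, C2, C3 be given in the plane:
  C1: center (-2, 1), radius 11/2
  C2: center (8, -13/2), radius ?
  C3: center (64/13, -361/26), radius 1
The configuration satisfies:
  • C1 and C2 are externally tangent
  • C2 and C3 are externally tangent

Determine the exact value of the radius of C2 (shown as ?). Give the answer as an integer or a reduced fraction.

7

1. [ext C1·C2]  r_C2² + 11r_C2 − 126 = 0  ⇒  r_C2 = 7 (r>0 drops 1)
2. [ext C2·C3]  r_C2² + 2r_C2 − 63 = 0  ⇒  r_C2 = 7 (r>0 drops 1)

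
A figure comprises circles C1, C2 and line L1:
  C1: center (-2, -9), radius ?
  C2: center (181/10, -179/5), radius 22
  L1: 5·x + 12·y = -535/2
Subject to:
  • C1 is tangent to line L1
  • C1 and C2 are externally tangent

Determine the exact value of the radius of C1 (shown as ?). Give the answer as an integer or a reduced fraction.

23/2

1. [C1‖L1]  r_C1² − 529/4 = 0  ⇒  r_C1 = 23/2 (r>0 drops 1)
2. [ext C1·C2]  r_C1² + 44r_C1 − 2553/4 = 0  ⇒  r_C1 = 23/2 (r>0 drops 1)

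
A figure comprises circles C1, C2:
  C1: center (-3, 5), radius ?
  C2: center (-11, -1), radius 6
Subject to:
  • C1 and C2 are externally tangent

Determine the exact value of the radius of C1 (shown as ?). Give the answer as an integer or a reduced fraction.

1. [ext C1·C2]  r_C1² + 12r_C1 − 64 = 0  ⇒  r_C1 = 4 (r>0 drops 1)

4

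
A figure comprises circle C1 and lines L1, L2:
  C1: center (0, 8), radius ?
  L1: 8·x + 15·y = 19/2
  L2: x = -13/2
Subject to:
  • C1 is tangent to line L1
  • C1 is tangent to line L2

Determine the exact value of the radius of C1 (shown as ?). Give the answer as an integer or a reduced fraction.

13/2

1. [C1‖L1]  r_C1² − 169/4 = 0  ⇒  r_C1 = 13/2 (r>0 drops 1)
2. [C1‖L2]  r_C1² − 169/4 = 0  ⇒  r_C1 = 13/2 (r>0 drops 1)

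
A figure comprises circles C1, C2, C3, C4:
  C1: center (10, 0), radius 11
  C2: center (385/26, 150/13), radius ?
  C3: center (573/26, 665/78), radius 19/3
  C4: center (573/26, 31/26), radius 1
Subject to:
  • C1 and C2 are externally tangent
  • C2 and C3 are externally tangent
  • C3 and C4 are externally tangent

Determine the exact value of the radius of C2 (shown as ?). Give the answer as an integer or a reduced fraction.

1. [ext C1·C2]  r_C2² + 22r_C2 − 141/4 = 0  ⇒  r_C2 = 3/2 (r>0 drops 1)
2. [ext C2·C3]  r_C2² + (38/3)r_C2 − 85/4 = 0  ⇒  r_C2 = 3/2 (r>0 drops 1)

3/2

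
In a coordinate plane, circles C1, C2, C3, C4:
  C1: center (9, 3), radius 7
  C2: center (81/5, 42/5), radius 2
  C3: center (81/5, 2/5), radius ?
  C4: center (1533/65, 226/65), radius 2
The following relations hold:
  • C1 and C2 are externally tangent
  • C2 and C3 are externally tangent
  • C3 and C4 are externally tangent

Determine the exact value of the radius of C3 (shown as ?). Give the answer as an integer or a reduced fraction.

6

1. [ext C2·C3]  r_C3² + 4r_C3 − 60 = 0  ⇒  r_C3 = 6 (r>0 drops 1)
2. [ext C3·C4]  r_C3² + 4r_C3 − 60 = 0  ⇒  r_C3 = 6 (r>0 drops 1)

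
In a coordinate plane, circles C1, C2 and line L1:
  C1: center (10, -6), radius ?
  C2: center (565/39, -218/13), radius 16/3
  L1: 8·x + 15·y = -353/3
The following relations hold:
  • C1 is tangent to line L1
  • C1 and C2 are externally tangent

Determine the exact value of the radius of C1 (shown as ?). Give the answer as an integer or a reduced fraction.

19/3

1. [C1‖L1]  r_C1² − 361/9 = 0  ⇒  r_C1 = 19/3 (r>0 drops 1)
2. [ext C1·C2]  r_C1² + (32/3)r_C1 − 323/3 = 0  ⇒  r_C1 = 19/3 (r>0 drops 1)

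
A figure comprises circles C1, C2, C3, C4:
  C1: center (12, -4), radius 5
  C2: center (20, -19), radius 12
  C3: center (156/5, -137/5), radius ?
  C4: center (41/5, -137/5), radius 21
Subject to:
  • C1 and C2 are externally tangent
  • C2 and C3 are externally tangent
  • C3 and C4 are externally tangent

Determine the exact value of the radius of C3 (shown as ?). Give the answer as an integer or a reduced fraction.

2

1. [ext C2·C3]  r_C3² + 24r_C3 − 52 = 0  ⇒  r_C3 = 2 (r>0 drops 1)
2. [ext C3·C4]  r_C3² + 42r_C3 − 88 = 0  ⇒  r_C3 = 2 (r>0 drops 1)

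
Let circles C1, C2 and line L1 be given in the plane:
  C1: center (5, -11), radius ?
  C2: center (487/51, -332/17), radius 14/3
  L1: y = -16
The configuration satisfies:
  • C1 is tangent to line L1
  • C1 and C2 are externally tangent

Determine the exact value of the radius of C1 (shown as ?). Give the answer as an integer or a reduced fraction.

5

1. [C1‖L1]  r_C1² − 25 = 0  ⇒  r_C1 = 5 (r>0 drops 1)
2. [ext C1·C2]  r_C1² + (28/3)r_C1 − 215/3 = 0  ⇒  r_C1 = 5 (r>0 drops 1)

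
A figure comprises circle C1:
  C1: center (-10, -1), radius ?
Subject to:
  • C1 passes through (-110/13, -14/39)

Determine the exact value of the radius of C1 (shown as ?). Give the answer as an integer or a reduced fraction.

1. [C1∋P]  r_C1² − 25/9 = 0  ⇒  r_C1 = 5/3 (r>0 drops 1)

5/3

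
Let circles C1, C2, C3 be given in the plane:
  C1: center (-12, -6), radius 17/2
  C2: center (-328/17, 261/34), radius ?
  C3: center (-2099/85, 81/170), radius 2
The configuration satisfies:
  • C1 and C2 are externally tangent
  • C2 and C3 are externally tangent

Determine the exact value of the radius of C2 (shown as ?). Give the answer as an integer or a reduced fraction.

7

1. [ext C1·C2]  r_C2² + 17r_C2 − 168 = 0  ⇒  r_C2 = 7 (r>0 drops 1)
2. [ext C2·C3]  r_C2² + 4r_C2 − 77 = 0  ⇒  r_C2 = 7 (r>0 drops 1)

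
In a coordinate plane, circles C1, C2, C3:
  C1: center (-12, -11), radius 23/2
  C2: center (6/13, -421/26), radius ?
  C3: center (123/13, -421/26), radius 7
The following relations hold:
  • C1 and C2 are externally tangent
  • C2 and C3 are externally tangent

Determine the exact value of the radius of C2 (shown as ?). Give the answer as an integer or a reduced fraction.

1. [ext C1·C2]  r_C2² + 23r_C2 − 50 = 0  ⇒  r_C2 = 2 (r>0 drops 1)
2. [ext C2·C3]  r_C2² + 14r_C2 − 32 = 0  ⇒  r_C2 = 2 (r>0 drops 1)

2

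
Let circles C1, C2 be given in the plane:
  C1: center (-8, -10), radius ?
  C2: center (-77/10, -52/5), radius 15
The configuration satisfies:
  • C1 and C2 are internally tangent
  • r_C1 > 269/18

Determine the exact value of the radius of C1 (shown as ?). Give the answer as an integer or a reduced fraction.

1. [int C1,C2]  r_C1² − 30r_C1 + 899/4 = 0  ⇒  r_C1 = 29/2 or 31/2
2. given r_C1 > 269/18: keep 31/2

31/2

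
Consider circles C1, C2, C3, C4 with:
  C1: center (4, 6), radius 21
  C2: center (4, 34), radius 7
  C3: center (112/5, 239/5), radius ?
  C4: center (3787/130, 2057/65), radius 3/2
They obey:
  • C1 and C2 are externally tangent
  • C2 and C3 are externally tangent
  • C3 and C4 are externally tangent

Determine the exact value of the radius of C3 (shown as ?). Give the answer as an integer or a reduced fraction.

16

1. [ext C2·C3]  r_C3² + 14r_C3 − 480 = 0  ⇒  r_C3 = 16 (r>0 drops 1)
2. [ext C3·C4]  r_C3² + 3r_C3 − 304 = 0  ⇒  r_C3 = 16 (r>0 drops 1)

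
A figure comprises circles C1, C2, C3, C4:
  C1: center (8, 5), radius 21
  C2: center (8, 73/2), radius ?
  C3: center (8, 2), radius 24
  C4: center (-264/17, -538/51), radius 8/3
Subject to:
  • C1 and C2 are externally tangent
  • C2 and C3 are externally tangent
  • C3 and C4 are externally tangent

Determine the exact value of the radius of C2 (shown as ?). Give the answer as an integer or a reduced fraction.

21/2

1. [ext C1·C2]  r_C2² + 42r_C2 − 2205/4 = 0  ⇒  r_C2 = 21/2 (r>0 drops 1)
2. [ext C2·C3]  r_C2² + 48r_C2 − 2457/4 = 0  ⇒  r_C2 = 21/2 (r>0 drops 1)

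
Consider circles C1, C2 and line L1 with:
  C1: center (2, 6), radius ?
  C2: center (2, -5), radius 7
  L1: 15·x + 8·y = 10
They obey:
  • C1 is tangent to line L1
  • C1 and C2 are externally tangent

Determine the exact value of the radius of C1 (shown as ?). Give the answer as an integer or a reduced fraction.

1. [C1‖L1]  r_C1² − 16 = 0  ⇒  r_C1 = 4 (r>0 drops 1)
2. [ext C1·C2]  r_C1² + 14r_C1 − 72 = 0  ⇒  r_C1 = 4 (r>0 drops 1)

4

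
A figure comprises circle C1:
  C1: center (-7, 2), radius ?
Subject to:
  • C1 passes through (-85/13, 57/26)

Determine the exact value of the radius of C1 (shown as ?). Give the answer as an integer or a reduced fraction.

1. [C1∋P]  r_C1² − 1/4 = 0  ⇒  r_C1 = 1/2 (r>0 drops 1)

1/2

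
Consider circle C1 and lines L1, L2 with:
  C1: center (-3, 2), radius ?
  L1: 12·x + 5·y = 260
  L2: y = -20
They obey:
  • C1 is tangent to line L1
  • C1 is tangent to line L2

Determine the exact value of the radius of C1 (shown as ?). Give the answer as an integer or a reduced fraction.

1. [C1‖L1]  r_C1² − 484 = 0  ⇒  r_C1 = 22 (r>0 drops 1)
2. [C1‖L2]  r_C1² − 484 = 0  ⇒  r_C1 = 22 (r>0 drops 1)

22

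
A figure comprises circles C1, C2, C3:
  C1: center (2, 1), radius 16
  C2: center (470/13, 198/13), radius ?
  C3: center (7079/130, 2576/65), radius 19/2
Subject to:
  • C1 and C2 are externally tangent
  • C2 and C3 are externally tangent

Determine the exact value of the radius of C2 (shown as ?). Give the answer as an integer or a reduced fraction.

21

1. [ext C1·C2]  r_C2² + 32r_C2 − 1113 = 0  ⇒  r_C2 = 21 (r>0 drops 1)
2. [ext C2·C3]  r_C2² + 19r_C2 − 840 = 0  ⇒  r_C2 = 21 (r>0 drops 1)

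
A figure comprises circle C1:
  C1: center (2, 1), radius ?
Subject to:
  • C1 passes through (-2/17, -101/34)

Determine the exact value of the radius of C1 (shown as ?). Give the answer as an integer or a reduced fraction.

9/2

1. [C1∋P]  r_C1² − 81/4 = 0  ⇒  r_C1 = 9/2 (r>0 drops 1)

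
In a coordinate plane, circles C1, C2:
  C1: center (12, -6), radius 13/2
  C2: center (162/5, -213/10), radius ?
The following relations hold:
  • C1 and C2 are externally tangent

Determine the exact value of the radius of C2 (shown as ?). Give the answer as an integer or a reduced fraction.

19

1. [ext C1·C2]  r_C2² + 13r_C2 − 608 = 0  ⇒  r_C2 = 19 (r>0 drops 1)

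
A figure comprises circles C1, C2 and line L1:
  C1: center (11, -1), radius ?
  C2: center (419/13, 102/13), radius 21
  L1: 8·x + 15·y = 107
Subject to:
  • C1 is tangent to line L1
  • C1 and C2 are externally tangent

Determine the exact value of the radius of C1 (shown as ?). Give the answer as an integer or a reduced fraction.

2

1. [C1‖L1]  r_C1² − 4 = 0  ⇒  r_C1 = 2 (r>0 drops 1)
2. [ext C1·C2]  r_C1² + 42r_C1 − 88 = 0  ⇒  r_C1 = 2 (r>0 drops 1)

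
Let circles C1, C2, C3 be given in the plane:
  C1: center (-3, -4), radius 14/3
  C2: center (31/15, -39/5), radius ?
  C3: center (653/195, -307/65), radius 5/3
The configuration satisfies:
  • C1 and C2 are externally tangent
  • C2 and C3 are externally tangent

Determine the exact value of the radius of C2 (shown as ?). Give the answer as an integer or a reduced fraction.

1. [ext C1·C2]  r_C2² + (28/3)r_C2 − 55/3 = 0  ⇒  r_C2 = 5/3 (r>0 drops 1)
2. [ext C2·C3]  r_C2² + (10/3)r_C2 − 25/3 = 0  ⇒  r_C2 = 5/3 (r>0 drops 1)

5/3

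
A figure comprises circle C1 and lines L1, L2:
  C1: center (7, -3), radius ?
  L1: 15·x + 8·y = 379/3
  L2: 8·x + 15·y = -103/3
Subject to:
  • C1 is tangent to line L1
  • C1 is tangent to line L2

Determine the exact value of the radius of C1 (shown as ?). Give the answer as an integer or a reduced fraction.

1. [C1‖L1]  r_C1² − 64/9 = 0  ⇒  r_C1 = 8/3 (r>0 drops 1)
2. [C1‖L2]  r_C1² − 64/9 = 0  ⇒  r_C1 = 8/3 (r>0 drops 1)

8/3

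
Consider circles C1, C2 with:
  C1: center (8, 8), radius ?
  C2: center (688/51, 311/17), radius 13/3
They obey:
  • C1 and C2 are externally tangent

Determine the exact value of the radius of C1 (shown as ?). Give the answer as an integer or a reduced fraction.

1. [ext C1·C2]  r_C1² + (26/3)r_C1 − 352/3 = 0  ⇒  r_C1 = 22/3 (r>0 drops 1)

22/3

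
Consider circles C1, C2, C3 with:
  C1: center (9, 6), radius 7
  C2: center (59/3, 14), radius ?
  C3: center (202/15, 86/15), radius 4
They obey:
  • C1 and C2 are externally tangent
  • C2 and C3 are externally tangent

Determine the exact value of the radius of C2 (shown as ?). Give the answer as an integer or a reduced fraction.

19/3

1. [ext C1·C2]  r_C2² + 14r_C2 − 1159/9 = 0  ⇒  r_C2 = 19/3 (r>0 drops 1)
2. [ext C2·C3]  r_C2² + 8r_C2 − 817/9 = 0  ⇒  r_C2 = 19/3 (r>0 drops 1)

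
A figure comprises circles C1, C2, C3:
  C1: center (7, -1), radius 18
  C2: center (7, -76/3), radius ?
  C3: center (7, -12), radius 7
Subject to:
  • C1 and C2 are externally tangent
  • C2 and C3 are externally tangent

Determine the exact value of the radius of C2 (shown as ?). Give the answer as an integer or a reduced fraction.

1. [ext C1·C2]  r_C2² + 36r_C2 − 2413/9 = 0  ⇒  r_C2 = 19/3 (r>0 drops 1)
2. [ext C2·C3]  r_C2² + 14r_C2 − 1159/9 = 0  ⇒  r_C2 = 19/3 (r>0 drops 1)

19/3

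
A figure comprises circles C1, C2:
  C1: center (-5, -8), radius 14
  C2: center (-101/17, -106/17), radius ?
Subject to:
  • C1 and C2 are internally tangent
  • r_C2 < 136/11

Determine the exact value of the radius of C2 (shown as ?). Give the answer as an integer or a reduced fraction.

12

1. [int C1,C2]  r_C2² − 28r_C2 + 192 = 0  ⇒  r_C2 = 12 or 16
2. given r_C2 < 136/11: keep 12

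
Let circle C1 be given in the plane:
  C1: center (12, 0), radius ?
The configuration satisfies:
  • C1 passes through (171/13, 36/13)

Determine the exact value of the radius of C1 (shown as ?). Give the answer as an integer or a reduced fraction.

3

1. [C1∋P]  r_C1² − 9 = 0  ⇒  r_C1 = 3 (r>0 drops 1)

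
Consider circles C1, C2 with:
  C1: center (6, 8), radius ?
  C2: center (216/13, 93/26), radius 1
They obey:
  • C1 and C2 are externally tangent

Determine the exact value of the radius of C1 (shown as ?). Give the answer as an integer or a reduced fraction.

21/2

1. [ext C1·C2]  r_C1² + 2r_C1 − 525/4 = 0  ⇒  r_C1 = 21/2 (r>0 drops 1)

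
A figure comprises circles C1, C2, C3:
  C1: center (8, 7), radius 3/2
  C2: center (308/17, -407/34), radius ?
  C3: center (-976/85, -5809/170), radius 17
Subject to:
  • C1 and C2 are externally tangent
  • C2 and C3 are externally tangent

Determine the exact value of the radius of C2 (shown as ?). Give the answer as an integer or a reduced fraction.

20

1. [ext C1·C2]  r_C2² + 3r_C2 − 460 = 0  ⇒  r_C2 = 20 (r>0 drops 1)
2. [ext C2·C3]  r_C2² + 34r_C2 − 1080 = 0  ⇒  r_C2 = 20 (r>0 drops 1)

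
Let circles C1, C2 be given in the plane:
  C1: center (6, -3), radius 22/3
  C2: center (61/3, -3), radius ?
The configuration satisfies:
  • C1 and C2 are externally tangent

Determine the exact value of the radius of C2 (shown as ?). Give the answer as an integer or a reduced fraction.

7

1. [ext C1·C2]  r_C2² + (44/3)r_C2 − 455/3 = 0  ⇒  r_C2 = 7 (r>0 drops 1)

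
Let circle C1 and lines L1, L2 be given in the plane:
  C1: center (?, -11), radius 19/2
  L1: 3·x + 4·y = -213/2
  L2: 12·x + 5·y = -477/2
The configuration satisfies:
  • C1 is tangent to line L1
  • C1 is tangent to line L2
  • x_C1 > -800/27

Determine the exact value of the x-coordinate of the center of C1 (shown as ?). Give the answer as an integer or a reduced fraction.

-5

1. [C1‖L1]  x_C1² + (125/3)x_C1 + 550/3 = 0  ⇒  x_C1 = -110/3 or -5
2. [C1‖L2]  x_C1² + (367/12)x_C1 + 1535/12 = 0  ⇒  x_C1 = -307/12 or -5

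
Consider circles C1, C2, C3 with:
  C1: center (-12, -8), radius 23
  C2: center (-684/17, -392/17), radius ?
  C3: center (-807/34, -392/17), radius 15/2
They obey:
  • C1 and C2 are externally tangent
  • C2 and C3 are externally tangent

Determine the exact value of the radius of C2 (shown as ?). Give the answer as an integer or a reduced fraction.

9

1. [ext C1·C2]  r_C2² + 46r_C2 − 495 = 0  ⇒  r_C2 = 9 (r>0 drops 1)
2. [ext C2·C3]  r_C2² + 15r_C2 − 216 = 0  ⇒  r_C2 = 9 (r>0 drops 1)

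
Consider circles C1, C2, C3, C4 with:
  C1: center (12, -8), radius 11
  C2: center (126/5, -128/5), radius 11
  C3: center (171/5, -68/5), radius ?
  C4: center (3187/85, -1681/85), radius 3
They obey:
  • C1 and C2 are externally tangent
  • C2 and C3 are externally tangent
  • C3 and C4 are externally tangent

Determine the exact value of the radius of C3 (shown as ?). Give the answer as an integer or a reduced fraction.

4

1. [ext C2·C3]  r_C3² + 22r_C3 − 104 = 0  ⇒  r_C3 = 4 (r>0 drops 1)
2. [ext C3·C4]  r_C3² + 6r_C3 − 40 = 0  ⇒  r_C3 = 4 (r>0 drops 1)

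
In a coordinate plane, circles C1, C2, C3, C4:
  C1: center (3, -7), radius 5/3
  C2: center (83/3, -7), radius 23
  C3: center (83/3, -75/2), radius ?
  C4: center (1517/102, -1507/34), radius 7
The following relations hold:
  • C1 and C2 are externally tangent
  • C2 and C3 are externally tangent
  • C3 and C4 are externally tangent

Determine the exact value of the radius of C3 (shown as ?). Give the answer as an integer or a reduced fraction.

15/2

1. [ext C2·C3]  r_C3² + 46r_C3 − 1605/4 = 0  ⇒  r_C3 = 15/2 (r>0 drops 1)
2. [ext C3·C4]  r_C3² + 14r_C3 − 645/4 = 0  ⇒  r_C3 = 15/2 (r>0 drops 1)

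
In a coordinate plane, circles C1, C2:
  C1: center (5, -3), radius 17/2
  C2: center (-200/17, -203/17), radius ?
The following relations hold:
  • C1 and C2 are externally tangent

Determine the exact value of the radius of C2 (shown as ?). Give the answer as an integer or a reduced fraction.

1. [ext C1·C2]  r_C2² + 17r_C2 − 1155/4 = 0  ⇒  r_C2 = 21/2 (r>0 drops 1)

21/2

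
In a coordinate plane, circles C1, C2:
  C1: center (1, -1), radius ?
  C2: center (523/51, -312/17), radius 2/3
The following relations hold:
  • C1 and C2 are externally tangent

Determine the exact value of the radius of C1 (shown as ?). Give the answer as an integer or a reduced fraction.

1. [ext C1·C2]  r_C1² + (4/3)r_C1 − 1159/3 = 0  ⇒  r_C1 = 19 (r>0 drops 1)

19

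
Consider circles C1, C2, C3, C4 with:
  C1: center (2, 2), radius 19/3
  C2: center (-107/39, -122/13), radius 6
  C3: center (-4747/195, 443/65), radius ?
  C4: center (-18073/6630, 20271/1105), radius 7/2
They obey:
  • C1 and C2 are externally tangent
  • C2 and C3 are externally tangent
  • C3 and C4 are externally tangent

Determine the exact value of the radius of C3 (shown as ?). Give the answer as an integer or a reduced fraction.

1. [ext C2·C3]  r_C3² + 12r_C3 − 693 = 0  ⇒  r_C3 = 21 (r>0 drops 1)
2. [ext C3·C4]  r_C3² + 7r_C3 − 588 = 0  ⇒  r_C3 = 21 (r>0 drops 1)

21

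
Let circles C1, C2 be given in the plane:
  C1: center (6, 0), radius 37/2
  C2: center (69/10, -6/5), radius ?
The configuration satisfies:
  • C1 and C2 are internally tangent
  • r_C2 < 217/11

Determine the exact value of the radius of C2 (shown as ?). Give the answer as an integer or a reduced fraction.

17

1. [int C1,C2]  r_C2² − 37r_C2 + 340 = 0  ⇒  r_C2 = 17 or 20
2. given r_C2 < 217/11: keep 17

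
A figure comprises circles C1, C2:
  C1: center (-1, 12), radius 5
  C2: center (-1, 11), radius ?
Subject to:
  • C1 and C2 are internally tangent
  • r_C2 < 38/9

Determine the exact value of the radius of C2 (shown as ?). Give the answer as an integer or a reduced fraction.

4

1. [int C1,C2]  r_C2² − 10r_C2 + 24 = 0  ⇒  r_C2 = 4 or 6
2. given r_C2 < 38/9: keep 4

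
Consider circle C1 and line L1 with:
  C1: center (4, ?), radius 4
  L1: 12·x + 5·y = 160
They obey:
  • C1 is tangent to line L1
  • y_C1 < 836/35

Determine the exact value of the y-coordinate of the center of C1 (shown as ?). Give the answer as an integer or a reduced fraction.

12

1. [C1‖L1]  y_C1² − (224/5)y_C1 + 1968/5 = 0  ⇒  y_C1 = 12 or 164/5
2. given y_C1 < 836/35: keep 12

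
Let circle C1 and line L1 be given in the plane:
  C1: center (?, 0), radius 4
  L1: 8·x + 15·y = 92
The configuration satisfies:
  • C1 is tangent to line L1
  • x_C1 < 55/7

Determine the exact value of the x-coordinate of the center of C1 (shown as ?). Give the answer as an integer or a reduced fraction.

1. [C1‖L1]  x_C1² − 23x_C1 + 60 = 0  ⇒  x_C1 = 3 or 20
2. given x_C1 < 55/7: keep 3

3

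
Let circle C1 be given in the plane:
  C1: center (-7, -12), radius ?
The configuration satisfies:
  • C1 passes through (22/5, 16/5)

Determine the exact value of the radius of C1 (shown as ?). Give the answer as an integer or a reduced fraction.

1. [C1∋P]  r_C1² − 361 = 0  ⇒  r_C1 = 19 (r>0 drops 1)

19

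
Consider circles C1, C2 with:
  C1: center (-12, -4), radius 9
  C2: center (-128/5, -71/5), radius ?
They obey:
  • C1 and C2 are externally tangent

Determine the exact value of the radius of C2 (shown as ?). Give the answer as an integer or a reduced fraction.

1. [ext C1·C2]  r_C2² + 18r_C2 − 208 = 0  ⇒  r_C2 = 8 (r>0 drops 1)

8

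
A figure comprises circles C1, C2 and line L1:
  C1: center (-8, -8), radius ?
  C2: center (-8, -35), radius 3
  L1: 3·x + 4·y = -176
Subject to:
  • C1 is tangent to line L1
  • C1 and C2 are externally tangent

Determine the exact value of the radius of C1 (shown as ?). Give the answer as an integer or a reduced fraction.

24

1. [C1‖L1]  r_C1² − 576 = 0  ⇒  r_C1 = 24 (r>0 drops 1)
2. [ext C1·C2]  r_C1² + 6r_C1 − 720 = 0  ⇒  r_C1 = 24 (r>0 drops 1)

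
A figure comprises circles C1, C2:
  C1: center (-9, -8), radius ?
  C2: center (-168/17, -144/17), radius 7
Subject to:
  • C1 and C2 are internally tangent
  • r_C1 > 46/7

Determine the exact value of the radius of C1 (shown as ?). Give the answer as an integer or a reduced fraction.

8

1. [int C1,C2]  r_C1² − 14r_C1 + 48 = 0  ⇒  r_C1 = 6 or 8
2. given r_C1 > 46/7: keep 8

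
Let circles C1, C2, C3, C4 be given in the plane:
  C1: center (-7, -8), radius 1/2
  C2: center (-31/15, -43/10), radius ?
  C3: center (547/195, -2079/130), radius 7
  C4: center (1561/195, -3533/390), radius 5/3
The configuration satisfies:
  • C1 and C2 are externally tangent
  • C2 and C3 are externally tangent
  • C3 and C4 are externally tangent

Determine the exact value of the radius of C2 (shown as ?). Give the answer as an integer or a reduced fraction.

17/3

1. [ext C1·C2]  r_C2² + 1r_C2 − 340/9 = 0  ⇒  r_C2 = 17/3 (r>0 drops 1)
2. [ext C2·C3]  r_C2² + 14r_C2 − 1003/9 = 0  ⇒  r_C2 = 17/3 (r>0 drops 1)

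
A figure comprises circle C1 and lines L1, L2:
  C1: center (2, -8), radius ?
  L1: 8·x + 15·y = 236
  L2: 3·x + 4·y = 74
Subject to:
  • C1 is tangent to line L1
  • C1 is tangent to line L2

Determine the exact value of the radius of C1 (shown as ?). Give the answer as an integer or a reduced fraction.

1. [C1‖L1]  r_C1² − 400 = 0  ⇒  r_C1 = 20 (r>0 drops 1)
2. [C1‖L2]  r_C1² − 400 = 0  ⇒  r_C1 = 20 (r>0 drops 1)

20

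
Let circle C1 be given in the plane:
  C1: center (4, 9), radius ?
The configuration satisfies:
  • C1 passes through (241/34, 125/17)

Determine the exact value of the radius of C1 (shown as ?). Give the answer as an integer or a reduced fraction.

7/2

1. [C1∋P]  r_C1² − 49/4 = 0  ⇒  r_C1 = 7/2 (r>0 drops 1)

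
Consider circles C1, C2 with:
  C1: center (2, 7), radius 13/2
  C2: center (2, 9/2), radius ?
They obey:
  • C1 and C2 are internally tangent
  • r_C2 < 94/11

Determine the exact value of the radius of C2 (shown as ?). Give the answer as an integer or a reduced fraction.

4

1. [int C1,C2]  r_C2² − 13r_C2 + 36 = 0  ⇒  r_C2 = 4 or 9
2. given r_C2 < 94/11: keep 4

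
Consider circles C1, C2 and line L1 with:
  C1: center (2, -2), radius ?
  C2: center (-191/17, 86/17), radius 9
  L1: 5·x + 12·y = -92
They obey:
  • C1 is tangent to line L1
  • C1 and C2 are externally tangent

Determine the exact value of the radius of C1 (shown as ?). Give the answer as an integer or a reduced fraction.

1. [C1‖L1]  r_C1² − 36 = 0  ⇒  r_C1 = 6 (r>0 drops 1)
2. [ext C1·C2]  r_C1² + 18r_C1 − 144 = 0  ⇒  r_C1 = 6 (r>0 drops 1)

6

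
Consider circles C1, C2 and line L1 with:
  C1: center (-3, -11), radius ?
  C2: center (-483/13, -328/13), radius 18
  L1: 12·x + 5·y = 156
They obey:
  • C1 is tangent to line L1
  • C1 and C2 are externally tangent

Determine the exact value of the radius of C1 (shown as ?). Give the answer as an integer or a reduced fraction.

1. [C1‖L1]  r_C1² − 361 = 0  ⇒  r_C1 = 19 (r>0 drops 1)
2. [ext C1·C2]  r_C1² + 36r_C1 − 1045 = 0  ⇒  r_C1 = 19 (r>0 drops 1)

19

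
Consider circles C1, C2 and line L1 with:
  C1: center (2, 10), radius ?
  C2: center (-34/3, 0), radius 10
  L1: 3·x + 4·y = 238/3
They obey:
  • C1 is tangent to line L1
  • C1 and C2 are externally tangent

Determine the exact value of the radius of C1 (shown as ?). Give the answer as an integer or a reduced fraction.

1. [C1‖L1]  r_C1² − 400/9 = 0  ⇒  r_C1 = 20/3 (r>0 drops 1)
2. [ext C1·C2]  r_C1² + 20r_C1 − 1600/9 = 0  ⇒  r_C1 = 20/3 (r>0 drops 1)

20/3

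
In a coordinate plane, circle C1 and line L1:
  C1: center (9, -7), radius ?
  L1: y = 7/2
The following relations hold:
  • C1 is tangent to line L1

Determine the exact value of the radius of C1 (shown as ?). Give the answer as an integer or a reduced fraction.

21/2

1. [C1‖L1]  r_C1² − 441/4 = 0  ⇒  r_C1 = 21/2 (r>0 drops 1)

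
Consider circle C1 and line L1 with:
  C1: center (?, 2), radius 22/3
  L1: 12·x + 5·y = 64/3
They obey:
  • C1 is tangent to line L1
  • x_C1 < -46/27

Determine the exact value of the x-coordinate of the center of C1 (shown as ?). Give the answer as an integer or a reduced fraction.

1. [C1‖L1]  x_C1² − (17/9)x_C1 − 560/9 = 0  ⇒  x_C1 = -7 or 80/9
2. given x_C1 < -46/27: keep -7

-7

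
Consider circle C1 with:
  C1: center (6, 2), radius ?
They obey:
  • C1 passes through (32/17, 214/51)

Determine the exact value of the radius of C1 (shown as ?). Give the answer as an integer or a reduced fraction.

1. [C1∋P]  r_C1² − 196/9 = 0  ⇒  r_C1 = 14/3 (r>0 drops 1)

14/3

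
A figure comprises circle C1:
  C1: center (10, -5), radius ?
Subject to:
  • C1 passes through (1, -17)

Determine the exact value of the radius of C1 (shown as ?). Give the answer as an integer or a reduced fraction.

1. [C1∋P]  r_C1² − 225 = 0  ⇒  r_C1 = 15 (r>0 drops 1)

15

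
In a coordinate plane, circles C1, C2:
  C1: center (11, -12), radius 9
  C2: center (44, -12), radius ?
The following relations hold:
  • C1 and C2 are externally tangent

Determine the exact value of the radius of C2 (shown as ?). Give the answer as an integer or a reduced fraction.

1. [ext C1·C2]  r_C2² + 18r_C2 − 1008 = 0  ⇒  r_C2 = 24 (r>0 drops 1)

24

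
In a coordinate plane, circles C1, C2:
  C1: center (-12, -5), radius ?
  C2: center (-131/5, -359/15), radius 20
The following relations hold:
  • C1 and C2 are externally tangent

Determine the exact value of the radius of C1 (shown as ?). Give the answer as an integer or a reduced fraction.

1. [ext C1·C2]  r_C1² + 40r_C1 − 1441/9 = 0  ⇒  r_C1 = 11/3 (r>0 drops 1)

11/3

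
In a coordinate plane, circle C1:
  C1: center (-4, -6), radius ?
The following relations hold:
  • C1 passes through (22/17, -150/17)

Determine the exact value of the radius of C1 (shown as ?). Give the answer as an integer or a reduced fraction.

6

1. [C1∋P]  r_C1² − 36 = 0  ⇒  r_C1 = 6 (r>0 drops 1)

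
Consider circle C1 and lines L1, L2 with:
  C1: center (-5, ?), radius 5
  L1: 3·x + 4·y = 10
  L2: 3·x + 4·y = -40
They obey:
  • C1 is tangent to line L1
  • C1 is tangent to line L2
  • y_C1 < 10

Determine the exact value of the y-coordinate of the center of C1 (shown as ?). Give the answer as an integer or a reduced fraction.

0

1. [C1‖L1]  y_C1² − (25/2)y_C1 = 0  ⇒  y_C1 = 0 or 25/2
2. [C1‖L2]  y_C1² + (25/2)y_C1 = 0  ⇒  y_C1 = -25/2 or 0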